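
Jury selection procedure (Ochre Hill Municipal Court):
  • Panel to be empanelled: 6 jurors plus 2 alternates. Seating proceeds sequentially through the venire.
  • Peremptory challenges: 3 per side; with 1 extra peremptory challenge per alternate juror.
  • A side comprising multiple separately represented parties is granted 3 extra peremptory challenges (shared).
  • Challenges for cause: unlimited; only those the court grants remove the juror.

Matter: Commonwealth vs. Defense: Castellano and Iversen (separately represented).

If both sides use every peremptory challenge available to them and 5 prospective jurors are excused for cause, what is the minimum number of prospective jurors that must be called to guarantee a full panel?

26

Seats to fill: 6 + 2 alternates = 8.
Peremptories — Commonwealth: 3 + 1×2 = 5; Defense: 3 + 1×2 + 3 = 8; total 13.
For-cause removals: 5.
Minimum venire: 8 + 13 + 5 = 26.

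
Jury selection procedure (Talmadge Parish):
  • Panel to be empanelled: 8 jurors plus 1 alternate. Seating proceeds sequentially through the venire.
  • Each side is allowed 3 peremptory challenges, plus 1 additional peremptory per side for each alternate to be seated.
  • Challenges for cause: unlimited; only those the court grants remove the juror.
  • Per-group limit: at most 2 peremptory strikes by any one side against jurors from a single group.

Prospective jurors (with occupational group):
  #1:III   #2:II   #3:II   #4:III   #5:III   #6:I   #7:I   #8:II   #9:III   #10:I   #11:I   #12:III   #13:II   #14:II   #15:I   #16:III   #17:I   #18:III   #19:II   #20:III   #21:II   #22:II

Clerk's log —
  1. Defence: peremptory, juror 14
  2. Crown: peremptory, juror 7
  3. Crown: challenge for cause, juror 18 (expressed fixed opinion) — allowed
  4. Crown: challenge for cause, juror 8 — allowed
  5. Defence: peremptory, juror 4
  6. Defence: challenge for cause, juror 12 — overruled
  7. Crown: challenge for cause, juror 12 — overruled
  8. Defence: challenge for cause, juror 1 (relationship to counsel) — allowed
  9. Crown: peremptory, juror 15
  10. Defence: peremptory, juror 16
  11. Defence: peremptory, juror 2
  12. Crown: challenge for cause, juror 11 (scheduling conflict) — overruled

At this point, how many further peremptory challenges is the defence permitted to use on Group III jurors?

Defence peremptories so far: #14, #4, #16, #2 — 4 of 4 used, 0 left overall.
Against Group III: #4, #16 — 2 used; per-group cap 2 leaves 0.
Binding limit: min(0, 0) = 0.

0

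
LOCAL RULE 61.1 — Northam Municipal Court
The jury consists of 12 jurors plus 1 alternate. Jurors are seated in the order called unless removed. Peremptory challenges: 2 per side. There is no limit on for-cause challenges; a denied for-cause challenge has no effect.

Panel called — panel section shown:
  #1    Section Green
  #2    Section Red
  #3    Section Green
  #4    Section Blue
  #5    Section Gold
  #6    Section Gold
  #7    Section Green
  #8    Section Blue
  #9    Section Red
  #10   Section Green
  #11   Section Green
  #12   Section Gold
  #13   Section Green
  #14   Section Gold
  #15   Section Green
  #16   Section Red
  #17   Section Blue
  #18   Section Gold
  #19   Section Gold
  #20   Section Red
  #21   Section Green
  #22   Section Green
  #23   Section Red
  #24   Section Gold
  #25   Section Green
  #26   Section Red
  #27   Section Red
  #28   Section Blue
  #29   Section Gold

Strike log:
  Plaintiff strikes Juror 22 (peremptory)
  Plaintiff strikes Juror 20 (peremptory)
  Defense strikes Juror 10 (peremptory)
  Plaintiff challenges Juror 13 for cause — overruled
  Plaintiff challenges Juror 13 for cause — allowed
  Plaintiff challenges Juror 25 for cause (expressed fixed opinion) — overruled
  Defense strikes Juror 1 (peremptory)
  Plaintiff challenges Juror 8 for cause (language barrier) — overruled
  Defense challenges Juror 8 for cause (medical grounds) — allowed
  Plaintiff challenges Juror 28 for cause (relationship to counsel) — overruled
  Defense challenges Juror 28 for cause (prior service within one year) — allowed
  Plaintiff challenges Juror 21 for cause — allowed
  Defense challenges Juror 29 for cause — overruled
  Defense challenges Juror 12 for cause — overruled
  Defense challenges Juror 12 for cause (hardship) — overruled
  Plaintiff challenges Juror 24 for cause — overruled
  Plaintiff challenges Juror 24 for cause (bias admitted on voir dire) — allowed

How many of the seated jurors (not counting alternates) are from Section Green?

4

Removed: #1, #8, #10, #13, #20, #21, #22, #24, #28.
Seated jurors 1–12: #2, #3, #4, #5, #6, #7, #9, #11, #12, #14, #15, #16 (alternates #17 not counted).
Of those, in Section Green: #3, #7, #11, #15 → 4.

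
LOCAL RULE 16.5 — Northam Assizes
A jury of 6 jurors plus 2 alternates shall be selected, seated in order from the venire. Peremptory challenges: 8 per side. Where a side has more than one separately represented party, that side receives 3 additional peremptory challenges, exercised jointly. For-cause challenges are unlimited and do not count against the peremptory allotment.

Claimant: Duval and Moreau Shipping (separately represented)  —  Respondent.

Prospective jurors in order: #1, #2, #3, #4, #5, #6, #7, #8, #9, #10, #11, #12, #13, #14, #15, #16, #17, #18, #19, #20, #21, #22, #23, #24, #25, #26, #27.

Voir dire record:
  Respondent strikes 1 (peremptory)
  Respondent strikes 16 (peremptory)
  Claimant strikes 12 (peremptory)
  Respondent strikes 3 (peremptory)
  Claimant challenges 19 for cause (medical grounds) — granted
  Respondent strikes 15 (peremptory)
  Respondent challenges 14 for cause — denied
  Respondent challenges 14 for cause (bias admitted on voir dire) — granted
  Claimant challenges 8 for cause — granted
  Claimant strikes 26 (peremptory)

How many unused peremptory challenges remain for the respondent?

Respondent allotment: 8.
Respondent peremptories used: #1, #16, #3, #15 — 4 (for-cause on #14, #14 don't count).
Remaining: 8 − 4 = 4.

4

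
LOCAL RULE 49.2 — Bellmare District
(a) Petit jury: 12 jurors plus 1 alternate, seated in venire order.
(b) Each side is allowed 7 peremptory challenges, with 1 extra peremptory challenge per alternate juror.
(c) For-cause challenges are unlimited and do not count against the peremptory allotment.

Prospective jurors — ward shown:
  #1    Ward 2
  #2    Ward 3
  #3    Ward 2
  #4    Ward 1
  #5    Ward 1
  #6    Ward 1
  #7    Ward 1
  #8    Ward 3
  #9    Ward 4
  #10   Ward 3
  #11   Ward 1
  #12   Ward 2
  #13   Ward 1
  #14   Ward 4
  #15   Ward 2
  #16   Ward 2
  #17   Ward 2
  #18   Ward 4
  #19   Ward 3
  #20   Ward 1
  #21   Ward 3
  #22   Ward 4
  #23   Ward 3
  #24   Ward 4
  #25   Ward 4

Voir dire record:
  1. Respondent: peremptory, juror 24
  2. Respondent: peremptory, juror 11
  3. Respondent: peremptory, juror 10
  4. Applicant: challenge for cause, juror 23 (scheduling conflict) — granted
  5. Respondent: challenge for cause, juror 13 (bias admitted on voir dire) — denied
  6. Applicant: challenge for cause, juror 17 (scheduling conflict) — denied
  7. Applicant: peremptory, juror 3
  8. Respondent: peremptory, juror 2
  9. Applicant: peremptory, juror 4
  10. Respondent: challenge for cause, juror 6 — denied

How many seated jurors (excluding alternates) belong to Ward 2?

5

Removed: #2, #3, #4, #10, #11, #23, #24.
Seated jurors 1–12: #1, #5, #6, #7, #8, #9, #12, #13, #14, #15, #16, #17 (alternates #18 not counted).
Of those, in Ward 2: #1, #12, #15, #16, #17 → 5.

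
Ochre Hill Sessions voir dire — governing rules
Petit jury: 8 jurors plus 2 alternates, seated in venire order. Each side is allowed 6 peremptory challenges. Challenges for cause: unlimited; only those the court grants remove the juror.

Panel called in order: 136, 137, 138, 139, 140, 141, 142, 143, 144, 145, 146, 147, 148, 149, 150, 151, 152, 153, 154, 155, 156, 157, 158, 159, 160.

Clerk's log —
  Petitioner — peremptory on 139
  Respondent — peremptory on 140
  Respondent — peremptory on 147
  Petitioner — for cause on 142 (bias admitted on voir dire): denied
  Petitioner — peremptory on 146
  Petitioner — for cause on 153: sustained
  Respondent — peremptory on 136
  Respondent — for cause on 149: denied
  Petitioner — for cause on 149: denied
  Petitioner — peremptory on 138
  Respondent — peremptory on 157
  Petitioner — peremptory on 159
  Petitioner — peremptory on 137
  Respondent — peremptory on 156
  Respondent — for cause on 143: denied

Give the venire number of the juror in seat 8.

150

Removed: #136, #137, #138, #139, #140, #146, #147, #153, #156, #157, #159. (#142, #143, #149 stay — for-cause denied.)
Filling seats in venire order through position 8: #141, #142, #143, #144, #145, #148, #149, #150.
So seat 8 is #150.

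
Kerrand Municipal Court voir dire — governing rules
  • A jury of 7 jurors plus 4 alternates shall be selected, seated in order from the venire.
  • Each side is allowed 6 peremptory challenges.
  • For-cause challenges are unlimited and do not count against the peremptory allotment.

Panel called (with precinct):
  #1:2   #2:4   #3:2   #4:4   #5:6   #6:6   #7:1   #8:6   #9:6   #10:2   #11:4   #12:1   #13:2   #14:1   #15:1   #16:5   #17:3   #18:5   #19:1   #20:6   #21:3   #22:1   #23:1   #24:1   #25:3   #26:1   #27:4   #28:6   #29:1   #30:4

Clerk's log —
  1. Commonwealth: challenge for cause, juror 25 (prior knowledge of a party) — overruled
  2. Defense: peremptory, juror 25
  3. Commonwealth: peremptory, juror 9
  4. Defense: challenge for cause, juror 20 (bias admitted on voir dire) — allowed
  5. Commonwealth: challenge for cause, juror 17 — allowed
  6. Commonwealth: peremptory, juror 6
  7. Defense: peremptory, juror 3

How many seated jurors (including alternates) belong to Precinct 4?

3

Removed: #3, #6, #9, #17, #20, #25.
Seated (11 incl. alternates): #1, #2, #4, #5, #7, #8, #10, #11, #12, #13, #14.
Of those, in Precinct 4: #2, #4, #11 → 3.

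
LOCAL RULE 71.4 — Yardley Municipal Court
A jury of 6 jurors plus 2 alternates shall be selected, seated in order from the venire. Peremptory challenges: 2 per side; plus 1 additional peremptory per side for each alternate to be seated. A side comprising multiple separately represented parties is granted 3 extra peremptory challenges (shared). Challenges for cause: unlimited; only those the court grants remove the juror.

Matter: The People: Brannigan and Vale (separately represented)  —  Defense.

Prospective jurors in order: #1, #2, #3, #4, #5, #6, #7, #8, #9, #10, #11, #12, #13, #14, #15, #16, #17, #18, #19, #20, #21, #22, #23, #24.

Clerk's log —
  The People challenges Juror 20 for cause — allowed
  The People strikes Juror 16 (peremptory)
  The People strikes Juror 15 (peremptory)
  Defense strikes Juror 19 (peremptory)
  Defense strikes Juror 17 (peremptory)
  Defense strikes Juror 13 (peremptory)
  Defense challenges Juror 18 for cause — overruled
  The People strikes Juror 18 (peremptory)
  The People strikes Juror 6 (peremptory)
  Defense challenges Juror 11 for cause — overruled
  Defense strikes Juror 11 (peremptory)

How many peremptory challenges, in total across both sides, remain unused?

The People allotment: 2 base + 1 × 2 alternates + 3 multi-party = 7. Defense allotment: 2 base + 1 × 2 alternates = 4.
The People peremptories used: #16, #15, #18, #6 — 4 (the for-cause on #20 doesn't count).
Defense peremptories used: #19, #17, #13, #11 — 4 (for-cause on #18, #11 don't count).
Remaining: (7 − 4) + (4 − 4) = 3.

3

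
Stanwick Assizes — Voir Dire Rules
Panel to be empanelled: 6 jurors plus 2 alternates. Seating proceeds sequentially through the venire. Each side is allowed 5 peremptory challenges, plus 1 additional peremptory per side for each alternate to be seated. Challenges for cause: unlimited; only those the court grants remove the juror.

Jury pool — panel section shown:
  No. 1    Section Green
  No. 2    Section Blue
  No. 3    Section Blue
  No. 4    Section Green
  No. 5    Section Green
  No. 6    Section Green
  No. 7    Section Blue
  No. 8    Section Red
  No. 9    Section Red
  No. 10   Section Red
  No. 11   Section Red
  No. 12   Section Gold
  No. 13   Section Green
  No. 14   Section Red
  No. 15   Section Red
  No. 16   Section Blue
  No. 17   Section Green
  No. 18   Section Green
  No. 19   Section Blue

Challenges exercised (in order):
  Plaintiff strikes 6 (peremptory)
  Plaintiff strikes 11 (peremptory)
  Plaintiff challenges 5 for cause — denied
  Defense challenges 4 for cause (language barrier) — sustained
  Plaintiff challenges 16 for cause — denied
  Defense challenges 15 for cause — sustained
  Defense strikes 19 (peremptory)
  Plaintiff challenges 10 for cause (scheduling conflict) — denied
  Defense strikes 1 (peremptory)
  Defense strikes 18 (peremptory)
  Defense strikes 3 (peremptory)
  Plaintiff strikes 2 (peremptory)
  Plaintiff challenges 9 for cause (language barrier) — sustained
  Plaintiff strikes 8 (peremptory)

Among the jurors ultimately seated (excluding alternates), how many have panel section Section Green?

Removed: #1, #2, #3, #4, #6, #8, #9, #11, #15, #18, #19.
Seated jurors 1–6: #5, #7, #10, #12, #13, #14 (alternates #16, #17 not counted).
Of those, in Section Green: #5, #13 → 2.

2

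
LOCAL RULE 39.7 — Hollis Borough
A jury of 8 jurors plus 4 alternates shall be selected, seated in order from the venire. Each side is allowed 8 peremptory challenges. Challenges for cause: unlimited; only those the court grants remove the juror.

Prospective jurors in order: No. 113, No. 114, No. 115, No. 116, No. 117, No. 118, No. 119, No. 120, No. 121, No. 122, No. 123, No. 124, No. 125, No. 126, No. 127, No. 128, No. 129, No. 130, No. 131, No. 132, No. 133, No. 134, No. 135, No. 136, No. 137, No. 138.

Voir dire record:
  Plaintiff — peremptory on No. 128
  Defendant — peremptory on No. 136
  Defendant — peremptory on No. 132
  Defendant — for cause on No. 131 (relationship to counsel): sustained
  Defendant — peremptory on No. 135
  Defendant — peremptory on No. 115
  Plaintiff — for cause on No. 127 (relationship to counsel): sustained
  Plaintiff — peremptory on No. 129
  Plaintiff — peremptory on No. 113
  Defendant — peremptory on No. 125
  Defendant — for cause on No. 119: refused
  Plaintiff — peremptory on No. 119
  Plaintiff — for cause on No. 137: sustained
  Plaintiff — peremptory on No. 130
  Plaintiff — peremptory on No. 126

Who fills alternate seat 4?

138

Removed: #113, #115, #119, #125, #126, #127, #128, #129, #130, #131, #132, #135, #136, #137.
Seating in order: seats 1–8 → #114, #116, #117, #118, #120, #121, #122, #123; alternates → #124, #133, #134, #138.
So alternate 4 is #138.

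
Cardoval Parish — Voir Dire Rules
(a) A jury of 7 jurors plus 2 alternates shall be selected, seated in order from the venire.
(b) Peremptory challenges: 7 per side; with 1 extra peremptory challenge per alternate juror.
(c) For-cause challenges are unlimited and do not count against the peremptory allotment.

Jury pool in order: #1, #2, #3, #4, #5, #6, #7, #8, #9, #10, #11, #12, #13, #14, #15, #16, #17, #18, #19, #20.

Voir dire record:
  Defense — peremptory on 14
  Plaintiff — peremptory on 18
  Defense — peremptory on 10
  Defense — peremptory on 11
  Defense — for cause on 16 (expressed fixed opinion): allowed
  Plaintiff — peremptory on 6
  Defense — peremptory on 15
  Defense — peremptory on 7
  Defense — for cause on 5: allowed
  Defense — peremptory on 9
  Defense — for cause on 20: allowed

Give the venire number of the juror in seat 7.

Removed: #5, #6, #7, #9, #10, #11, #14, #15, #16, #18, #20.
Seating in order: seats 1–7 → #1, #2, #3, #4, #8, #12, #13; alternates → #17, #19.
So seat 7 is #13.

13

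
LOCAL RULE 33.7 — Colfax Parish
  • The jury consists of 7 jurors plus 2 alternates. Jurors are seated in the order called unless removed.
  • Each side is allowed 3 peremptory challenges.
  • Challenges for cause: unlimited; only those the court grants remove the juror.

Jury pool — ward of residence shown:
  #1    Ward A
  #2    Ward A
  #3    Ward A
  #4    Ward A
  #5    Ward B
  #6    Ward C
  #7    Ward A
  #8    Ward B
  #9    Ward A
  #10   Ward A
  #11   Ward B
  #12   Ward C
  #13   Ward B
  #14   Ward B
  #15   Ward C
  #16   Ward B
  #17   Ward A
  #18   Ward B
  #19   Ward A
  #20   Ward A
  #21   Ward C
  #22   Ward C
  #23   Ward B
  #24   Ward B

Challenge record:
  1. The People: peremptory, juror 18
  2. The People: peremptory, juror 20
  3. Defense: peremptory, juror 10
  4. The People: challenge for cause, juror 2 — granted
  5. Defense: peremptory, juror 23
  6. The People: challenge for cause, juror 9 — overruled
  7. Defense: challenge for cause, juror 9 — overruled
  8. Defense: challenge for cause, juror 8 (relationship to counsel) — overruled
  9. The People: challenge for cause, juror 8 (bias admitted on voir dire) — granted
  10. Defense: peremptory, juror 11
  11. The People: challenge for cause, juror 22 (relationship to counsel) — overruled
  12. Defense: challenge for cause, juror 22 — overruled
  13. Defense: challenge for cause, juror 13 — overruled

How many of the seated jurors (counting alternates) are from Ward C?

Removed: #2, #8, #10, #11, #18, #20, #23.
Seated (9 incl. alternates): #1, #3, #4, #5, #6, #7, #9, #12, #13.
Of those, in Ward C: #6, #12 → 2.

2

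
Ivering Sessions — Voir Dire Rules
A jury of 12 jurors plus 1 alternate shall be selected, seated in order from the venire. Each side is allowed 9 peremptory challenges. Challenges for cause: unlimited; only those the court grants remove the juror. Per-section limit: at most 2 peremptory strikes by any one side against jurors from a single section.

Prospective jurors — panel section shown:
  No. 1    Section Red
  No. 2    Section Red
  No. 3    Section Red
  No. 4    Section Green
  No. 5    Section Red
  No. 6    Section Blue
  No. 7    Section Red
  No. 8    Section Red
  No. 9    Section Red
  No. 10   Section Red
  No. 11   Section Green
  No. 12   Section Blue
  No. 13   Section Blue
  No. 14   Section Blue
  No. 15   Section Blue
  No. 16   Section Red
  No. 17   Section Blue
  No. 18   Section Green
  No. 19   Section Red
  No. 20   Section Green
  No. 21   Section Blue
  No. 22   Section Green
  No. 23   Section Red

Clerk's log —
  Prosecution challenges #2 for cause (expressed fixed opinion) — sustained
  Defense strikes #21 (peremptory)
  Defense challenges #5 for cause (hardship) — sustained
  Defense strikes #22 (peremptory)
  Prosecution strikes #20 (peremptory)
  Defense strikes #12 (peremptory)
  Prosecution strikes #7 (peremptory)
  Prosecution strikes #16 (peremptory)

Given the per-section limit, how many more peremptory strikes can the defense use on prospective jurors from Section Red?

Defense peremptories so far: #21, #22, #12 — 3 of 9 used, 6 left overall.
Against Section Red: none yet — per-section cap 2 leaves 2.
Binding limit: min(6, 2) = 2.

2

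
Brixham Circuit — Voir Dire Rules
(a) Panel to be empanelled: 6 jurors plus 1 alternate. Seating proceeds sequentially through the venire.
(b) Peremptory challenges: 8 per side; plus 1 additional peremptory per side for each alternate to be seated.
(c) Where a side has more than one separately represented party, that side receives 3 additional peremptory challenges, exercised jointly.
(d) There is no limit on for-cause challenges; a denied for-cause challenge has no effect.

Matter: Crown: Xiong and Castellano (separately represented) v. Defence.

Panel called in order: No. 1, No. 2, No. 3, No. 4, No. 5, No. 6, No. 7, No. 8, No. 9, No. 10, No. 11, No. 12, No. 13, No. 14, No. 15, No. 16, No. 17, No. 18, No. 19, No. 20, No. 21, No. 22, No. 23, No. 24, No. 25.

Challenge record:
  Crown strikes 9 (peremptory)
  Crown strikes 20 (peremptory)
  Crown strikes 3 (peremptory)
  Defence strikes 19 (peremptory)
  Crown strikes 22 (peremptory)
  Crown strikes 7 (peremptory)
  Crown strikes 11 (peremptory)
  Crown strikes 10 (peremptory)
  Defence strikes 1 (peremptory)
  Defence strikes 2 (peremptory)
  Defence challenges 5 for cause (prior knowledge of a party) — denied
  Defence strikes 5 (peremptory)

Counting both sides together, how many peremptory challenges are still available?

Crown allotment: 8 base + 1 × 1 alternate + 3 multi-party = 12. Defence allotment: 8 base + 1 × 1 alternate = 9.
Crown peremptories used: #9, #20, #3, #22, #7, #11, #10 — 7.
Defence peremptories used: #19, #1, #2, #5 — 4 (the for-cause on #5 doesn't count).
Remaining: (12 − 7) + (9 − 4) = 10.

10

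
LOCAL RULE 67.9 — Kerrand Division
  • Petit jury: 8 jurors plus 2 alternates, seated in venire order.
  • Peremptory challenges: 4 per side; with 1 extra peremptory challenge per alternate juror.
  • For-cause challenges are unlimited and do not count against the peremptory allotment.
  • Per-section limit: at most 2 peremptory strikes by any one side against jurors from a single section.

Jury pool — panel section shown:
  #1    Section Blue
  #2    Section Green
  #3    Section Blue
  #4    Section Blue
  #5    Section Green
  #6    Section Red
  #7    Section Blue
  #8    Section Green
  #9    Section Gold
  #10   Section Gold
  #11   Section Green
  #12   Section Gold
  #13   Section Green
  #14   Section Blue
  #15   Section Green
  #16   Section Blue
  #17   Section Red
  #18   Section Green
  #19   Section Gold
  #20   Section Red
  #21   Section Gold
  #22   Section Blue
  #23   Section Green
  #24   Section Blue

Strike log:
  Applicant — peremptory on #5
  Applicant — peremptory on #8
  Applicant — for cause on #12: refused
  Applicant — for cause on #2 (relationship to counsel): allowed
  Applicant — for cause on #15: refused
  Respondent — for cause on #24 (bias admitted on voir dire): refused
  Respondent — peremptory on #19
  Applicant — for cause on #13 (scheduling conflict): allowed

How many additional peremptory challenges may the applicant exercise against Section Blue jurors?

Applicant peremptories so far: #5, #8 — 2 of 6 used, 4 left overall.
Against Section Blue: none yet — per-section cap 2 leaves 2.
Binding limit: min(4, 2) = 2.

2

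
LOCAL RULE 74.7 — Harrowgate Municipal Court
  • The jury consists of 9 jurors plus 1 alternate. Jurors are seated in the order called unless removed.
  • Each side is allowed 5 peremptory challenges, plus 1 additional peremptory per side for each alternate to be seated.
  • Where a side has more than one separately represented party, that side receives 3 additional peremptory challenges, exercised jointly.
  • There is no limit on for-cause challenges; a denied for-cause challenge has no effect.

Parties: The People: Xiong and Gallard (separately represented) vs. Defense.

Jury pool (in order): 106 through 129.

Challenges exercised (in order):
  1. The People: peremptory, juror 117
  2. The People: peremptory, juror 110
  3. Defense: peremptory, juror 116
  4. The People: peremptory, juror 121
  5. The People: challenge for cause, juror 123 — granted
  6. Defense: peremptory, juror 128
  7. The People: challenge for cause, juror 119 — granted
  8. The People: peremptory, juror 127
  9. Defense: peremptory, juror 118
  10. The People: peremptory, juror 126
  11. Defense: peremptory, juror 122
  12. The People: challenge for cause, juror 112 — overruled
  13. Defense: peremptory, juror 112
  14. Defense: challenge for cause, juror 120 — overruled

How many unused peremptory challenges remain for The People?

4

The People allotment: 5 base + 1 × 1 alternate + 3 multi-party = 9.
The People peremptories used: #117, #110, #121, #127, #126 — 5 (for-cause on #123, #119, #112 don't count).
Remaining: 9 − 5 = 4.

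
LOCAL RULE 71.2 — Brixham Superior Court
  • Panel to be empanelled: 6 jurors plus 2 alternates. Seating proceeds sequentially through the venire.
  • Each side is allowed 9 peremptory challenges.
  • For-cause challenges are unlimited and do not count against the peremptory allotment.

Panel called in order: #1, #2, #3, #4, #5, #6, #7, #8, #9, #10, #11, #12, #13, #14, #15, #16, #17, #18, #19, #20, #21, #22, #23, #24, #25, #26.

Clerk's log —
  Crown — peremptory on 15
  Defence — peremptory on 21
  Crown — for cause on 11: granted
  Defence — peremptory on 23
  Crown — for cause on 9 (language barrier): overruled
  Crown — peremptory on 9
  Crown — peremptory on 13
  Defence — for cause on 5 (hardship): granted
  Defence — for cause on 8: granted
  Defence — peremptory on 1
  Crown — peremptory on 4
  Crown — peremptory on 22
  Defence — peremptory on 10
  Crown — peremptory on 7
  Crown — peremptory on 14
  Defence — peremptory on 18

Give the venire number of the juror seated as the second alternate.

Removed: #1, #4, #5, #7, #8, #9, #10, #11, #13, #14, #15, #18, #21, #22, #23.
Filling seats in venire order through position 8: #2, #3, #6, #12, #16, #17, #19, #20.
So alternate 2 is #20.

20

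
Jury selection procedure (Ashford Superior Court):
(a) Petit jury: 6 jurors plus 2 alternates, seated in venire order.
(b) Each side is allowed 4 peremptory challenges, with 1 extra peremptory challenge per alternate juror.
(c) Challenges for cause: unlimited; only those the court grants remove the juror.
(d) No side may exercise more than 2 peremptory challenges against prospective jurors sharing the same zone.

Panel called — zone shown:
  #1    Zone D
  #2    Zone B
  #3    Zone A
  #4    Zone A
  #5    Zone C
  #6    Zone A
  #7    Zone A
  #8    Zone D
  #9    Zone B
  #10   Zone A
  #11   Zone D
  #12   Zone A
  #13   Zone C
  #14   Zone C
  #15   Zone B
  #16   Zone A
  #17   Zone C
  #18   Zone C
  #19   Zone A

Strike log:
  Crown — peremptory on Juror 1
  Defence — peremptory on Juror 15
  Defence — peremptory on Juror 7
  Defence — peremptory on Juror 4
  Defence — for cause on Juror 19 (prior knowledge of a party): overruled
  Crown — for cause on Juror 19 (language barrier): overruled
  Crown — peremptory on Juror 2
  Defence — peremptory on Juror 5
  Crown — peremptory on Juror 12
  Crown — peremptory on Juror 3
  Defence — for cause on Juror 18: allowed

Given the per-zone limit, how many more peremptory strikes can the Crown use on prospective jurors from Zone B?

Crown peremptories so far: #1, #2, #12, #3 — 4 of 6 used, 2 left overall.
Against Zone B: #2 — 1 used; per-zone cap 2 leaves 1.
Binding limit: min(2, 1) = 1.

1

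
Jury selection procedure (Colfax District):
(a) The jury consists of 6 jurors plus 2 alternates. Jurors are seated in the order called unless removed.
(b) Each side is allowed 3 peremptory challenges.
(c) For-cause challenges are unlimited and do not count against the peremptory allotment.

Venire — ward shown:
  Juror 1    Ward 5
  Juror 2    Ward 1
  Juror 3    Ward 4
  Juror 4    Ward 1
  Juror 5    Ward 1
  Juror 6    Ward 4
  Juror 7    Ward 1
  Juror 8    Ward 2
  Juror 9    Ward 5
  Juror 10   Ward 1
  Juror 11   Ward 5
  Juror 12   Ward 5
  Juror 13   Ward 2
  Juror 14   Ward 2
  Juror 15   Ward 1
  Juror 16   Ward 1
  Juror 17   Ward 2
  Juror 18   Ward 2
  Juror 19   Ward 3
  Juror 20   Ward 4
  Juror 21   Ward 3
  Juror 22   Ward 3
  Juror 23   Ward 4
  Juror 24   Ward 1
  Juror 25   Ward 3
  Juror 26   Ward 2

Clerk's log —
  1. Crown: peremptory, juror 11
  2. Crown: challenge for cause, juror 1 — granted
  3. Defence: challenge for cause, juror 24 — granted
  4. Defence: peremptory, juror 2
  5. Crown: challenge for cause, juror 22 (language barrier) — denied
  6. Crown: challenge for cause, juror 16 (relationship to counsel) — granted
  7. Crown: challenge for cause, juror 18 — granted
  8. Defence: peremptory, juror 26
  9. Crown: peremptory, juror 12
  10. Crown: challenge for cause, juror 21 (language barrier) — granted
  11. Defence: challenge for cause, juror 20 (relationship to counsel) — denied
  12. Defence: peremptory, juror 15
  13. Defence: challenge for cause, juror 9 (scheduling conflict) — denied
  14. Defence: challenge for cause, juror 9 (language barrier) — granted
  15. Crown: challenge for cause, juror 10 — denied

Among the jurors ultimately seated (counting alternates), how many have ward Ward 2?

Removed: #1, #2, #9, #11, #12, #15, #16, #18, #21, #24, #26.
Seated (8 incl. alternates): #3, #4, #5, #6, #7, #8, #10, #13.
Of those, in Ward 2: #8, #13 → 2.

2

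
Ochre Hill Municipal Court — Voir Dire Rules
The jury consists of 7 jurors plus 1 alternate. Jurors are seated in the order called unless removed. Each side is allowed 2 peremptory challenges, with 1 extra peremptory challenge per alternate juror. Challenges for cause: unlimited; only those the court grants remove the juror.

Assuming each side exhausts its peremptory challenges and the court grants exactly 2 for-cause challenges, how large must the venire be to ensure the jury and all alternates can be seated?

16

Seats to fill: 7 + 1 alternates = 8.
Peremptories: 2 + 1×1 = 3 per side × 2 sides = 6.
For-cause removals: 2.
Minimum venire: 8 + 6 + 2 = 16.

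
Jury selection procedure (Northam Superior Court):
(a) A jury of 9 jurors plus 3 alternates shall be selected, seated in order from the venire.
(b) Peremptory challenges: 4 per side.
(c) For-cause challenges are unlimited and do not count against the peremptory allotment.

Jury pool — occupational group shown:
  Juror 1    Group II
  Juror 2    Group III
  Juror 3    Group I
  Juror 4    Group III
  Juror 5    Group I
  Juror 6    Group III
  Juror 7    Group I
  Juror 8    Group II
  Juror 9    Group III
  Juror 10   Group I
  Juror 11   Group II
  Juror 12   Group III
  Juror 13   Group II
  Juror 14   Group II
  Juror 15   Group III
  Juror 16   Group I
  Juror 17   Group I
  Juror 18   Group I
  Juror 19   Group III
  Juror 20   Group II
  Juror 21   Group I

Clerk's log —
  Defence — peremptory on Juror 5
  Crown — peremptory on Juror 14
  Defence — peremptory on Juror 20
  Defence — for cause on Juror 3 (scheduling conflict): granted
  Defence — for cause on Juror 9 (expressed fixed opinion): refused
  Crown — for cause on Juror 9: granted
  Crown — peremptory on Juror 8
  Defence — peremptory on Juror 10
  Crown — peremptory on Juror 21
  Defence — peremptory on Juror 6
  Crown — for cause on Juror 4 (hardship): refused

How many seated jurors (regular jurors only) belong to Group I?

Removed: #3, #5, #6, #8, #9, #10, #14, #20, #21.
Seated jurors 1–9: #1, #2, #4, #7, #11, #12, #13, #15, #16 (alternates #17, #18, #19 not counted).
Of those, in Group I: #7, #16 → 2.

2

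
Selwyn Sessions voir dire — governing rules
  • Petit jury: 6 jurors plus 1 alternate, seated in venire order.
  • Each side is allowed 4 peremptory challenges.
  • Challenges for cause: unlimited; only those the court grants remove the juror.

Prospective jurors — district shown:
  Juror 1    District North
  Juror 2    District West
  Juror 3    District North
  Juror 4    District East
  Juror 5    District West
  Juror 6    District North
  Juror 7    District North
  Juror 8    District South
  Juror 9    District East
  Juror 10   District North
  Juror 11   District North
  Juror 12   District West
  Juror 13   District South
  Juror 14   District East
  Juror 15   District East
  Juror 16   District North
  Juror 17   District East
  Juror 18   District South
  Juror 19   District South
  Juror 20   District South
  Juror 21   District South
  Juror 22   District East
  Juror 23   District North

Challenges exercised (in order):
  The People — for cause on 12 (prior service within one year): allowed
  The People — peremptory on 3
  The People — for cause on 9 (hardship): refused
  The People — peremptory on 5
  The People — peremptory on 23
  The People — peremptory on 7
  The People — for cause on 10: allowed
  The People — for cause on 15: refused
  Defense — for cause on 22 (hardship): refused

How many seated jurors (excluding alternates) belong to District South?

1

Removed: #3, #5, #7, #10, #12, #23.
Seated jurors 1–6: #1, #2, #4, #6, #8, #9 (alternates #11 not counted).
Of those, in District South: #8 → 1.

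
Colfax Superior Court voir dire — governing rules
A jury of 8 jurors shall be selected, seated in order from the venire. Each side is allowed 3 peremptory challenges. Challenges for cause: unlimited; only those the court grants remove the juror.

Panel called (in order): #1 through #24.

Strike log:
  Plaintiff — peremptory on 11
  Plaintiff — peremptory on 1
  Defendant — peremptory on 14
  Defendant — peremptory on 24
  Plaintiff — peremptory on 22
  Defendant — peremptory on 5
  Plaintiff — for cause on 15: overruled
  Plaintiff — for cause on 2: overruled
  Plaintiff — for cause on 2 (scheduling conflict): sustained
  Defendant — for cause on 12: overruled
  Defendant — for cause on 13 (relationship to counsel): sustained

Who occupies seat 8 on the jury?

12

Removed: #1, #2, #5, #11, #13, #14, #22, #24. (#12, #15 stay — for-cause denied.)
Filling seats in venire order through position 8: #3, #4, #6, #7, #8, #9, #10, #12.
So seat 8 is #12.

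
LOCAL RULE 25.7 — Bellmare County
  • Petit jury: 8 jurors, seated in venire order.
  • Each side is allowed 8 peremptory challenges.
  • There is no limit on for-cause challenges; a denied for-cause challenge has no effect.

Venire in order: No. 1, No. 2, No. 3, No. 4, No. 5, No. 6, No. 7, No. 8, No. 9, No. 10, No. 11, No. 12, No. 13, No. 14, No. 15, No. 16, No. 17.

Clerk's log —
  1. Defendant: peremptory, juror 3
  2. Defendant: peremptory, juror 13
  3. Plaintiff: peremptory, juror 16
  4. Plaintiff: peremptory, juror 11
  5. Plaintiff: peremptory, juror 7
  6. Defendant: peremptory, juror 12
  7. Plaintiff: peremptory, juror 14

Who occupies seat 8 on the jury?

10

Removed: #3, #7, #11, #12, #13, #14, #16.
Seating in order: seats 1–8 → #1, #2, #4, #5, #6, #8, #9, #10.
So seat 8 is #10.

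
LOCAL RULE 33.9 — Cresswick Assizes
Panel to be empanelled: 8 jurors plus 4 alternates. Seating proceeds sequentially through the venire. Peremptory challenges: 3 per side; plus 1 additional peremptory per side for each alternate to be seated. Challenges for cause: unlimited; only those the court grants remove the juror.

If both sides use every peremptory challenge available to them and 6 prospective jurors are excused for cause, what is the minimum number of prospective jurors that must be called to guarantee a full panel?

32

Seats to fill: 8 + 4 alternates = 12.
Peremptories: 3 + 1×4 = 7 per side × 2 sides = 14.
For-cause removals: 6.
Minimum venire: 12 + 14 + 6 = 32.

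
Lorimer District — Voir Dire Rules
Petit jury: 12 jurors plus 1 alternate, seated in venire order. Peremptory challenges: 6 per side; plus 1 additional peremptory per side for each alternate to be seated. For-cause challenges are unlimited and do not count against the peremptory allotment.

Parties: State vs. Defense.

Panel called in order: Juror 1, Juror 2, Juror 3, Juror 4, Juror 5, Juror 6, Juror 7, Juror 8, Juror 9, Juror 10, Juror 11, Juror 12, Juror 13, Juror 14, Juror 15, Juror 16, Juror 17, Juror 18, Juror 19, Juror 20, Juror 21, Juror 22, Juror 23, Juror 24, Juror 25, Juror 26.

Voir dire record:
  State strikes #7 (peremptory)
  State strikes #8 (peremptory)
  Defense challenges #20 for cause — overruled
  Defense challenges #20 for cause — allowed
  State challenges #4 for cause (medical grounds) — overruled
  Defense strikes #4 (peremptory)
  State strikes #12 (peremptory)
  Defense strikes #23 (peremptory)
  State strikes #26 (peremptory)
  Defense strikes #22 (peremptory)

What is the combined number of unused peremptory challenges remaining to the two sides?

7

State allotment: 6 base + 1 × 1 alternate = 7. Defense allotment: 6 base + 1 × 1 alternate = 7.
State peremptories used: #7, #8, #12, #26 — 4 (the for-cause on #4 doesn't count).
Defense peremptories used: #4, #23, #22 — 3 (for-cause on #20, #20 don't count).
Remaining: (7 − 4) + (7 − 3) = 7.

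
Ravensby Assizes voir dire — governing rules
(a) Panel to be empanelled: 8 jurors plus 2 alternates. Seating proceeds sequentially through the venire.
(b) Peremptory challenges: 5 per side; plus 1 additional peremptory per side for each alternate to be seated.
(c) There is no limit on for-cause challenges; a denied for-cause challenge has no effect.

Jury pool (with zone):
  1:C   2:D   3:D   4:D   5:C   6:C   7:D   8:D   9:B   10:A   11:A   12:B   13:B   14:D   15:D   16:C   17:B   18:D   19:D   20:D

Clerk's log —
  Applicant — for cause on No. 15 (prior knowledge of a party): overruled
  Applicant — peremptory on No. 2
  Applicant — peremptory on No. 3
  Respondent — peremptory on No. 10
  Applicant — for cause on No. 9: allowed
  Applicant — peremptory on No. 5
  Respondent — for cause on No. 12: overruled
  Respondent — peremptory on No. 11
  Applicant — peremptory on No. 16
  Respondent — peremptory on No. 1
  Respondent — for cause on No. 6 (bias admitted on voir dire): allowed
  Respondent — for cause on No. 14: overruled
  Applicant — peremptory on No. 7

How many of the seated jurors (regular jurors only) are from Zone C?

0

Removed: #1, #2, #3, #5, #6, #7, #9, #10, #11, #16.
Seated jurors 1–8: #4, #8, #12, #13, #14, #15, #17, #18 (alternates #19, #20 not counted).
None of those are in Zone C → 0.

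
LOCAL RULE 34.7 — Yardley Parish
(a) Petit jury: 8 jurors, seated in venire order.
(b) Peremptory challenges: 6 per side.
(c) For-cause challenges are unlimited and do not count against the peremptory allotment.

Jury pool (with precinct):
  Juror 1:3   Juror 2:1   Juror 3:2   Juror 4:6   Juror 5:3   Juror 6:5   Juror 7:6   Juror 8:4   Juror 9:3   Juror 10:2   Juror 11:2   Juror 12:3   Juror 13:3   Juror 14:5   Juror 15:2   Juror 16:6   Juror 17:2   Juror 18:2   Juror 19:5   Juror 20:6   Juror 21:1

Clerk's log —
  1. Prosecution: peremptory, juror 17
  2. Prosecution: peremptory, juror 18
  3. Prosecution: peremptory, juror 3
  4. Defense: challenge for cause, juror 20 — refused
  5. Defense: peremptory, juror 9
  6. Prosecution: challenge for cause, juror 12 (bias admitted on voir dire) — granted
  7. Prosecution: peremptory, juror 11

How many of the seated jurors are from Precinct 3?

Removed: #3, #9, #11, #12, #17, #18.
Seated jurors 1–8: #1, #2, #4, #5, #6, #7, #8, #10.
Of those, in Precinct 3: #1, #5 → 2.

2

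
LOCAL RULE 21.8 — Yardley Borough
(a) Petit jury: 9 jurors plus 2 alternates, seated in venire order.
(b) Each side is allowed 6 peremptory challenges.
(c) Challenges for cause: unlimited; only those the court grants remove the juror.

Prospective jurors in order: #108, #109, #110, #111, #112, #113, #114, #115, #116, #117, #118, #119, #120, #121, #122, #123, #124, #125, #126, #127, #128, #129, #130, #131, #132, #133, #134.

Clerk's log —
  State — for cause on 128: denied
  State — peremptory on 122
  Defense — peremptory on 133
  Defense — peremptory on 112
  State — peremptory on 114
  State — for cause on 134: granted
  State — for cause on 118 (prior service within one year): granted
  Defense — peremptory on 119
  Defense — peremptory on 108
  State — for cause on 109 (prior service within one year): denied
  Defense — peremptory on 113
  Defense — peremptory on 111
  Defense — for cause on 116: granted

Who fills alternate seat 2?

127

Removed: #108, #111, #112, #113, #114, #116, #118, #119, #122, #133, #134. (#109, #128 stay — for-cause denied.)
Seating in order: seats 1–9 → #109, #110, #115, #117, #120, #121, #123, #124, #125; alternates → #126, #127.
So alternate 2 is #127.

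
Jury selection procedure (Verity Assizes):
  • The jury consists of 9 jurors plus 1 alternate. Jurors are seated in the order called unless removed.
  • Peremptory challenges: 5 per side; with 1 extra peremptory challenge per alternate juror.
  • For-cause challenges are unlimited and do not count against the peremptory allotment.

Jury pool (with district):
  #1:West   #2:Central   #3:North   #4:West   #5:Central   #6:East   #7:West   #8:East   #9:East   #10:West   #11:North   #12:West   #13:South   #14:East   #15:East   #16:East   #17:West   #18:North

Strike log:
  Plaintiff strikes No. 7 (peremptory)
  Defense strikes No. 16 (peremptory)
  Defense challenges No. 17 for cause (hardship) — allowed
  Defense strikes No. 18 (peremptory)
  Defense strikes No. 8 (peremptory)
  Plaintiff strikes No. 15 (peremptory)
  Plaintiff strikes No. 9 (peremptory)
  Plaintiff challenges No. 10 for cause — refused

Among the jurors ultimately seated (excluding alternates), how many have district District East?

1

Removed: #7, #8, #9, #15, #16, #17, #18.
Seated jurors 1–9: #1, #2, #3, #4, #5, #6, #10, #11, #12 (alternates #13 not counted).
Of those, in District East: #6 → 1.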